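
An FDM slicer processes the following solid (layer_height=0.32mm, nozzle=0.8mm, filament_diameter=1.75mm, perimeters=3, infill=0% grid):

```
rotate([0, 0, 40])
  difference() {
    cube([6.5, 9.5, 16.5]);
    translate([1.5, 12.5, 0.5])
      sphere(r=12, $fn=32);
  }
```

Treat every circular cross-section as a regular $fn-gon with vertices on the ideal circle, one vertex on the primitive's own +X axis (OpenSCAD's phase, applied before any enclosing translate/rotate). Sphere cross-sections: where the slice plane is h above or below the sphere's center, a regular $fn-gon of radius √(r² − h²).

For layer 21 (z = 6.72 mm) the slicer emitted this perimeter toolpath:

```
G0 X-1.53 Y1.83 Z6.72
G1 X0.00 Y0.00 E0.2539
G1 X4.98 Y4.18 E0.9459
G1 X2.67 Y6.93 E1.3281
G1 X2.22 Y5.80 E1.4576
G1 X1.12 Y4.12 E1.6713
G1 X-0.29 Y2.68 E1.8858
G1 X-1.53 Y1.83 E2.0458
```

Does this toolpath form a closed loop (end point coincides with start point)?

yes

Start point (G0): (-1.53, 1.83). End point (last G1): the path returns to the start — closed.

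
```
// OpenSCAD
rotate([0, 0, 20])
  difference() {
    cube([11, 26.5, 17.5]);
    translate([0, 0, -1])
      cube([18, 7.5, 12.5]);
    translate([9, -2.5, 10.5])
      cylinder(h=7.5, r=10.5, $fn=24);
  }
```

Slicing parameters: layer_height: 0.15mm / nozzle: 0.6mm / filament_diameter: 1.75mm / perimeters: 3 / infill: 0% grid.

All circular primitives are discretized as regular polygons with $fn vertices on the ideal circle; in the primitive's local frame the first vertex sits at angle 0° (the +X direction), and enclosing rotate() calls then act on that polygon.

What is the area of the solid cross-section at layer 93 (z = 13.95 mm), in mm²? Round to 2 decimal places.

At z = 13.95 mm: the cube is present — its section is the full 11×26.5 rectangle (area 291.50 mm²); the cube is not intersected at this z (z outside [-1, 11.5]); the r=10.5 cylinder at (9, -2.5) gives a regular 24-gon of circumradius 10.5 (constant along its height) (area = (24/2)·10.500²·sin(360°/24) = 342.42 mm²); After the difference (first − rest): starting from the 11×26.5 cube (291.50 mm²), the r=10.5 cylinder at (9, -2.5) partially overlaps it — only the 73.68 mm² overlap (of its 342.42 mm²) is removed, clipping the outline — area = 217.82 mm²; (rotated 20° about Z; rotation is an isometry so areas/perimeters/island counts are preserved). Overall, the cross-section is a single solid region. Net area = 217.82 mm².

217.82 mm²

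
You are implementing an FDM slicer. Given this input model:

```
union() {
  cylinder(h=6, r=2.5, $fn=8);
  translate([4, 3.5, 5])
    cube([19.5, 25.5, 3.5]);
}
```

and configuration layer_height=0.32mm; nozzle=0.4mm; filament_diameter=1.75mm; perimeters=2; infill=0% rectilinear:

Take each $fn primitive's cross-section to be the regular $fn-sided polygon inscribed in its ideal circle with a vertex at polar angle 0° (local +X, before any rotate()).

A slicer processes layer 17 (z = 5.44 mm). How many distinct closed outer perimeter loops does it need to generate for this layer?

At z = 5.44 mm: the r=2.5 cylinder gives a regular 8-gon of circumradius 2.5 (constant along its height); the cube at (4, 3.5) is present — its section is the full 19.5×25.5 rectangle; Taking the union: the 2 present regions are separate (no shared area or edge), so areas and boundary lengths simply add and each stays a separate island — 2 connected regions. The result has 2 disconnected regions.

2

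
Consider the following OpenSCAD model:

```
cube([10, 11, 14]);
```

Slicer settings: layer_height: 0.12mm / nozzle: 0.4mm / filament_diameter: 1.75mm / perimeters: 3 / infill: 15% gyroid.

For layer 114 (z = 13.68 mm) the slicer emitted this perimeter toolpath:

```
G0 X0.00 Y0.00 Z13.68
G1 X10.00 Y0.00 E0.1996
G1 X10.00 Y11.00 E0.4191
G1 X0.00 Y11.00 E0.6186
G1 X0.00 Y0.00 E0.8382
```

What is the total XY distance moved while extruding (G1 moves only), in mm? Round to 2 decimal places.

Sum the Euclidean lengths of each G1 segment: total = 42.00 mm.

42.00 mm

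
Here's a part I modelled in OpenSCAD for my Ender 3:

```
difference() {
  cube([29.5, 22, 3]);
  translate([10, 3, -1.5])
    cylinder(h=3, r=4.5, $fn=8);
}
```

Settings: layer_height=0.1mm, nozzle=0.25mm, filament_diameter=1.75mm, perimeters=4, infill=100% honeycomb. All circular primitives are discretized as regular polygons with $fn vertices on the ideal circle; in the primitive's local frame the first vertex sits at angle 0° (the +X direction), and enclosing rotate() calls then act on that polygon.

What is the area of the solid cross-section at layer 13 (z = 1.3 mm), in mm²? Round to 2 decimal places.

At z = 1.3 mm: the cube is present — its section is the full 29.5×22 rectangle (area 649.00 mm²); the cylinder at (10, 3): section is a regular 8-gon, circumradius r=4.5 (area = (8/2)·4.500²·sin(360°/8) = 57.28 mm²); After the difference (first − rest): starting from the 29.5×22 cube (649.00 mm²), the r=4.5 cylinder at (10, 3) partially overlaps it — only the 51.91 mm² overlap (of its 57.28 mm²) is removed, clipping the outline — area = 597.09 mm². Overall, the cross-section is a single solid region. Net area = 597.09 mm².

597.09 mm²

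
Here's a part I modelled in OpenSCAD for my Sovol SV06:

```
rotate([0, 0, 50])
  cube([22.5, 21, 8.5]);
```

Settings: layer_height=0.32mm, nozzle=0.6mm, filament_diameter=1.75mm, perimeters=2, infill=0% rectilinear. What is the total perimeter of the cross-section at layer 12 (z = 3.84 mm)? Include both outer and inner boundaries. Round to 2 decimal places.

At z = 3.84 mm: the cube is present — its section is the full 22.5×21 rectangle (perimeter 87.00 mm); (rotated 50° about Z; rotation is an isometry so areas/perimeters/island counts are preserved). Overall, the cross-section is a single solid region. Total boundary length (outer) = 87.00 mm.

87.00 mm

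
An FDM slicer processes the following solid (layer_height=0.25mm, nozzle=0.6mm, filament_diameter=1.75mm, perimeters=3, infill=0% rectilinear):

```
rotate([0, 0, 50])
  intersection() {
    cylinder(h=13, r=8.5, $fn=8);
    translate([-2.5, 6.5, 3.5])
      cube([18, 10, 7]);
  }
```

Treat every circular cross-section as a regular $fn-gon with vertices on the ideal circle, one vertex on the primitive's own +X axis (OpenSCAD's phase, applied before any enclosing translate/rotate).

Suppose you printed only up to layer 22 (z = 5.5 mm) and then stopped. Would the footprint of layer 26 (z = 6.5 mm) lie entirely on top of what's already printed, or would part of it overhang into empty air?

Compare the two slices. At z = 5.5: the cylinder: section is a regular 8-gon, circumradius r=8.5 (area = (8/2)·8.500²·sin(360°/8) = 204.35 mm²); the cube at (-2.5, 6.5) is present — its section is the full 18×10 rectangle (area 180.00 mm²); Keeping only the common overlap: the 18×10 cube at (-2.5, 6.5) partially overlaps the r=8.5 cylinder; clipping to the common part keeps 8.53 mm² — area = 8.53 mm²; (whole slice rotated 50° about Z — lengths, areas and connectivity unchanged). At z = 6.5: the r=8.5 cylinder contributes a regular 8-gon of circumradius 8.5 (area = (8/2)·8.500²·sin(360°/8) = 204.35 mm²); the cube at (-2.5, 6.5) (footprint 18×10) is included at this height (area 180.00 mm²); Keeping only the common overlap: the 18×10 cube at (-2.5, 6.5) partially overlaps the r=8.5 cylinder; clipping to the common part keeps 8.53 mm² — area = 8.53 mm²; (whole slice rotated 50° about Z — lengths, areas and connectivity unchanged). Checking containment: the cross-section at z = 6.5 is a subset of the cross-section at z = 5.5.

entirely on top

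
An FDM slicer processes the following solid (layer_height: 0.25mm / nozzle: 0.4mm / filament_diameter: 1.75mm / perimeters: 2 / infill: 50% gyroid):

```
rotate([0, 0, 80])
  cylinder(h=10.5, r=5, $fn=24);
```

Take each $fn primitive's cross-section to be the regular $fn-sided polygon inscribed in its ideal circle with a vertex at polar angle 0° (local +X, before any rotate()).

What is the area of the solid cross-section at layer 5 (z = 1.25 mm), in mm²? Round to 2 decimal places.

77.65 mm²

At z = 1.25 mm: the r=5 cylinder contributes a regular 24-gon of circumradius 5 (area = (24/2)·5.000²·sin(360°/24) = 77.65 mm²); (whole slice rotated 80° about Z — lengths, areas and connectivity unchanged). Overall, the cross-section is a single solid region. Net area = 77.65 mm².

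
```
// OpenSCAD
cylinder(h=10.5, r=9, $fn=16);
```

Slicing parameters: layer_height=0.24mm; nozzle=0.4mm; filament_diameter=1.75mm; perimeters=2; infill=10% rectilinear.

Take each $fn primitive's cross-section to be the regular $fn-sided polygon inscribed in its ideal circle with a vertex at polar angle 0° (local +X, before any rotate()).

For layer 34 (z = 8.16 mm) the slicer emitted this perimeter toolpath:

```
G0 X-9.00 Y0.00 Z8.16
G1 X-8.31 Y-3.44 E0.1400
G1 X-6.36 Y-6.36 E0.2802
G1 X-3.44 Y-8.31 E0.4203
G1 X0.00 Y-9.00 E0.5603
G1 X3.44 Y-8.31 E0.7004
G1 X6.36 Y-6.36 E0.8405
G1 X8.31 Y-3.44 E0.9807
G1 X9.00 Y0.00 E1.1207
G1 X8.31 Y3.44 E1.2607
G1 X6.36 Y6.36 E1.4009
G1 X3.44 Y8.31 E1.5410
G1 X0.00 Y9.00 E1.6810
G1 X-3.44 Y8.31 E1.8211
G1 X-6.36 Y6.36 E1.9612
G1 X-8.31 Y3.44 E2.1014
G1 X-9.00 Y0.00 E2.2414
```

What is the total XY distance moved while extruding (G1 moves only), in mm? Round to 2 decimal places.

Sum the Euclidean lengths of each G1 segment: total = 56.16 mm.

56.16 mm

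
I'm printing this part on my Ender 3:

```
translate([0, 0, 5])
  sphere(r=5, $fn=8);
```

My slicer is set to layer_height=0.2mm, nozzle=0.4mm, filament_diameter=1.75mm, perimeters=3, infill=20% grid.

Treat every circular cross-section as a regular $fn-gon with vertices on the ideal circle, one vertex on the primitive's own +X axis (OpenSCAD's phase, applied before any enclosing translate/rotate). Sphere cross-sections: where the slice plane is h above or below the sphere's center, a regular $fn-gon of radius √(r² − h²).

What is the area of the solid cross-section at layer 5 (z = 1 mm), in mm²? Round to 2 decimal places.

25.46 mm²

At z = 1 mm: the r=5 sphere contributes a regular 8-gon of circumradius √(5²−4²) = 3.000 (area = (8/2)·3.000²·sin(360°/8) = 25.46 mm²). Overall, the cross-section is a single solid region. Net area = 25.46 mm².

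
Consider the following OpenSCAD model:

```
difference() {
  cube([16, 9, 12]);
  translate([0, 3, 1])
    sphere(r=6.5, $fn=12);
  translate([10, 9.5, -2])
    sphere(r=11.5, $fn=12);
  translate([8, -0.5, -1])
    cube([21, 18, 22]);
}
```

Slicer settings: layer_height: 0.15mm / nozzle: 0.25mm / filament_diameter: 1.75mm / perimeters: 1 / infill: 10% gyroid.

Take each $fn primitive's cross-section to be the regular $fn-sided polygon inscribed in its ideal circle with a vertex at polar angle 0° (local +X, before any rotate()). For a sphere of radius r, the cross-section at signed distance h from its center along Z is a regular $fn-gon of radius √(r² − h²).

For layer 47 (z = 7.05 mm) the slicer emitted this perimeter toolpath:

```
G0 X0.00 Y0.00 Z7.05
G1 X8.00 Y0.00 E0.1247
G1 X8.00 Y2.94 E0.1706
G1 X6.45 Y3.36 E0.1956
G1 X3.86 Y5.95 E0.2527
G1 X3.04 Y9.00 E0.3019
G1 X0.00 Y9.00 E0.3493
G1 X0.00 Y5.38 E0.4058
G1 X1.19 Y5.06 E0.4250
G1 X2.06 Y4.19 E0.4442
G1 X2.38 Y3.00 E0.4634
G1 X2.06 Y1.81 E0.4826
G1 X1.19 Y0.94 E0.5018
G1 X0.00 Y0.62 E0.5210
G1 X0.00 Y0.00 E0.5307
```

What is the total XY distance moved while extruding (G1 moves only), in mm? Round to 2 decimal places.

Sum the Euclidean lengths of each G1 segment: total = 34.04 mm.

34.04 mm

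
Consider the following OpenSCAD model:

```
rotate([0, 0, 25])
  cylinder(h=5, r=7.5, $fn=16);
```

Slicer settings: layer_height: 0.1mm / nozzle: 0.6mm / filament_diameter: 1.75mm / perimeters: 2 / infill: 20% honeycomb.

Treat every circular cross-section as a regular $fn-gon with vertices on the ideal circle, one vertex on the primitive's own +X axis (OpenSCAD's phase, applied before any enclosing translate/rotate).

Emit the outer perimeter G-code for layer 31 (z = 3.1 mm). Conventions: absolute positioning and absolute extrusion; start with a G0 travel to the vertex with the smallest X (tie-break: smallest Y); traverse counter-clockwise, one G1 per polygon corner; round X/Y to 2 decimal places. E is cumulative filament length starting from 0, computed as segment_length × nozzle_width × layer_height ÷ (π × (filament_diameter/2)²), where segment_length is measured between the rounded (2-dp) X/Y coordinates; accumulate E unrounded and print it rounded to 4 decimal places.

At z = 3.1 mm: the r=7.5 cylinder contributes a regular 16-gon of circumradius 7.5; (whole slice rotated 25° about Z — lengths, areas and connectivity unchanged). The outline is a single polygon with 16 vertices. Extrusion per mm of travel: 0.6 × 0.1 / (π × 0.875²) = 0.024945. Accumulating E over each segment gives final E = 1.1682.

G0 X-7.49 Y-0.33 Z3.10
G1 X-6.80 Y-3.17 E0.0729
G1 X-5.07 Y-5.53 E0.1459
G1 X-2.57 Y-7.05 E0.2189
G1 X0.33 Y-7.49 E0.2921
G1 X3.17 Y-6.80 E0.3650
G1 X5.53 Y-5.07 E0.4380
G1 X7.05 Y-2.57 E0.5109
G1 X7.49 Y0.33 E0.5841
G1 X6.80 Y3.17 E0.6570
G1 X5.07 Y5.53 E0.7300
G1 X2.57 Y7.05 E0.8030
G1 X-0.33 Y7.49 E0.8762
G1 X-3.17 Y6.80 E0.9491
G1 X-5.53 Y5.07 E1.0221
G1 X-7.05 Y2.57 E1.0950
G1 X-7.49 Y-0.33 E1.1682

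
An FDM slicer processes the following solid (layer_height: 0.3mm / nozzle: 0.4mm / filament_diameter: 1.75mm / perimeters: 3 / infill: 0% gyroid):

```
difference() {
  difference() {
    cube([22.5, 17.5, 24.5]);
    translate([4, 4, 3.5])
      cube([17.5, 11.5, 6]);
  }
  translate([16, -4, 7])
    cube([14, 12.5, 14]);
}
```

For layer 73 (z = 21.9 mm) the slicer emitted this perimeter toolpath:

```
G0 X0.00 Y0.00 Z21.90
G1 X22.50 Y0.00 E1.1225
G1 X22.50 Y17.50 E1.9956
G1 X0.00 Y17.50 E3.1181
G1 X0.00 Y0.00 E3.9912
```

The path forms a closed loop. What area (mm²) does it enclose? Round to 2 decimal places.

393.75 mm²

Apply the shoelace formula to the sequence of (X, Y) vertices; enclosed area = 393.75 mm².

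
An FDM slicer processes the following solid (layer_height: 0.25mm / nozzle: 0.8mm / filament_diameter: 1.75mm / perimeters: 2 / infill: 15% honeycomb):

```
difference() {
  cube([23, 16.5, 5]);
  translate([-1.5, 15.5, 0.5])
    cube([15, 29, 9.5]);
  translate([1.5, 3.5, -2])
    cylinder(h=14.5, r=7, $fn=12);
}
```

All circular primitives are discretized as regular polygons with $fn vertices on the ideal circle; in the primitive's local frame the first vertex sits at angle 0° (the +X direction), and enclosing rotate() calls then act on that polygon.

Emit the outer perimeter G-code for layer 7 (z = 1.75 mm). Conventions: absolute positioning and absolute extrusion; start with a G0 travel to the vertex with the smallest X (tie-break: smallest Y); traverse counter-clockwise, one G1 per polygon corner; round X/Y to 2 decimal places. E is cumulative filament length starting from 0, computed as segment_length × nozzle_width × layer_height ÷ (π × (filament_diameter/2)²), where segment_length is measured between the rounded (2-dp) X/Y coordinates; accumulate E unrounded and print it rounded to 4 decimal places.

At z = 1.75 mm: the cube (footprint 23×16.5) is included at this height; the 15×29 cube at (-1.5, 15.5) contributes its full rectangle; the r=7 cylinder at (1.5, 3.5) gives a regular 12-gon of circumradius 7 (constant along its height); Taking the first minus the rest: starting from the 23×16.5 cube, the 15×29 cube at (-1.5, 15.5) partially overlaps it — only the 13.50 mm² overlap (of its 435.00 mm²) is removed, clipping the outline; the r=7 cylinder at (1.5, 3.5) partially overlaps it — only the 75.06 mm² overlap (of its 147.00 mm²) is removed, clipping the outline — 1 connected region. The outline is a single polygon with 11 vertices. Extrusion per mm of travel: 0.8 × 0.25 / (π × 0.875²) = 0.083150. Accumulating E over each segment gives final E = 6.4346.

G0 X0.00 Y10.10 Z1.75
G1 X1.50 Y10.50 E0.1291
G1 X5.00 Y9.56 E0.4304
G1 X7.56 Y7.00 E0.7315
G1 X8.50 Y3.50 E1.0328
G1 X7.56 Y0.00 E1.3341
G1 X23.00 Y0.00 E2.6180
G1 X23.00 Y16.50 E3.9900
G1 X13.50 Y16.50 E4.7799
G1 X13.50 Y15.50 E4.8630
G1 X0.00 Y15.50 E5.9856
G1 X0.00 Y10.10 E6.4346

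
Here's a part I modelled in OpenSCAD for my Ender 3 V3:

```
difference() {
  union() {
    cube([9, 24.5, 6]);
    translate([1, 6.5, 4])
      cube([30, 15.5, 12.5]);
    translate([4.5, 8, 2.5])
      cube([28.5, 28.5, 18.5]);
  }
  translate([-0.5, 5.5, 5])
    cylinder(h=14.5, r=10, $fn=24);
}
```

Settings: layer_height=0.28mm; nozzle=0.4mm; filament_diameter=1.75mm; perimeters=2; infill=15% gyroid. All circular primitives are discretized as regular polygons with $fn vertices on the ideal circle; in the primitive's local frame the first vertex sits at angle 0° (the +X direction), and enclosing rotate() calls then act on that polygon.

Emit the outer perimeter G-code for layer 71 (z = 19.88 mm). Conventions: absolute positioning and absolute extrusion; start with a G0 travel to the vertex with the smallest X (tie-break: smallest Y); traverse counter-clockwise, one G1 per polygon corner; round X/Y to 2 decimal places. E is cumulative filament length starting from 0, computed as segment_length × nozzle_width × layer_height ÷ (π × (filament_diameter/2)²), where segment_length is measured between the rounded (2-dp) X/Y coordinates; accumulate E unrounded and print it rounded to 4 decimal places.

At z = 19.88 mm: the cube does not reach this height (z outside [0, 6]); the cube at (1, 6.5) does not reach this height (z outside [4, 16.5]); the 28.5×28.5 cube at (4.5, 8) contributes its full rectangle; Taking the union: only the 28.5×28.5 cube at (4.5, 8) is present, so the union is just that shape — 1 connected region; the cylinder at (-0.5, 5.5) is absent (z outside [5, 19.5]); Taking the first minus the rest: none of the subtracted shapes is present at this height, so the result so far is unchanged — 1 connected region. The outline is a single polygon with 4 vertices. Extrusion per mm of travel: 0.4 × 0.28 / (π × 0.875²) = 0.046564. Accumulating E over each segment gives final E = 5.3083.

G0 X4.50 Y8.00 Z19.88
G1 X33.00 Y8.00 E1.3271
G1 X33.00 Y36.50 E2.6542
G1 X4.50 Y36.50 E3.9812
G1 X4.50 Y8.00 E5.3083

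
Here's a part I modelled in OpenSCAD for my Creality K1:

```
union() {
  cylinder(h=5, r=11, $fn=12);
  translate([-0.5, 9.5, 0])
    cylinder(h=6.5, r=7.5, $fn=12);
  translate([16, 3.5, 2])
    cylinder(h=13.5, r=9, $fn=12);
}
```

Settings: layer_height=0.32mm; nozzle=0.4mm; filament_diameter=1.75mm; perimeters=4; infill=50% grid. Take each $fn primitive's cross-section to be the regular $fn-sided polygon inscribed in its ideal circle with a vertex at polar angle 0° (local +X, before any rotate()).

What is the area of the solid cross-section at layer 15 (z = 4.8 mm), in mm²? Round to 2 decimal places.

At z = 4.8 mm: the r=11 cylinder gives a regular 12-gon of circumradius 11 (constant along its height) (area = (12/2)·11.000²·sin(360°/12) = 363.00 mm²); the cylinder at (-0.5, 9.5): section is a regular 12-gon, circumradius r=7.5 (area = (12/2)·7.500²·sin(360°/12) = 168.75 mm²); the r=9 cylinder at (16, 3.5) gives a regular 12-gon of circumradius 9 (constant along its height) (area = (12/2)·9.000²·sin(360°/12) = 243.00 mm²); Taking the union: the regions partially overlap — summed areas 774.75 mm² minus the doubly-counted overlap 112.14 mm² gives 662.61 mm² — area = 662.61 mm². Overall, the cross-section is a single solid region. Net area = 662.61 mm².

662.61 mm²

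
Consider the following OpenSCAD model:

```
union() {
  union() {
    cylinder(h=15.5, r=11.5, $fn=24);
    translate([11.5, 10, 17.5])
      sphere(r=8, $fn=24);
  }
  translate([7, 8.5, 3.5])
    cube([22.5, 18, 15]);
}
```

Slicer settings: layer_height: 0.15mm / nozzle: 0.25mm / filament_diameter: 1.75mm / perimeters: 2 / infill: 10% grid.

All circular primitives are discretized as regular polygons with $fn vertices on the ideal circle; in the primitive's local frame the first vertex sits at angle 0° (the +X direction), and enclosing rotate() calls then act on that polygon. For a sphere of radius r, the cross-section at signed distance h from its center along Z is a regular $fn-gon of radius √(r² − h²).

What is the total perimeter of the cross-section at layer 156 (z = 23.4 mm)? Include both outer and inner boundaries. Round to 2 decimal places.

At z = 23.4 mm: the cylinder is not intersected at this z (z outside [0, 15.5]); the r=8 sphere at (11.5, 10) slices to a regular 24-gon of circumradius 5.403 (√(r²−h²) with h=5.9 from center) (perimeter = 2·24·5.403·sin(180°/24) = 33.85 mm); Taking the union: only the r=8 sphere at (11.5, 10) is present, so the union is just that shape — boundary = 33.85 mm; the cube at (7, 8.5) does not reach this height (z outside [3.5, 18.5]); Combining (union): only that combined region is present, so the union is just that shape — boundary = 33.85 mm. Overall, the cross-section is a single solid region. Total boundary length (outer) = 33.85 mm.

33.85 mm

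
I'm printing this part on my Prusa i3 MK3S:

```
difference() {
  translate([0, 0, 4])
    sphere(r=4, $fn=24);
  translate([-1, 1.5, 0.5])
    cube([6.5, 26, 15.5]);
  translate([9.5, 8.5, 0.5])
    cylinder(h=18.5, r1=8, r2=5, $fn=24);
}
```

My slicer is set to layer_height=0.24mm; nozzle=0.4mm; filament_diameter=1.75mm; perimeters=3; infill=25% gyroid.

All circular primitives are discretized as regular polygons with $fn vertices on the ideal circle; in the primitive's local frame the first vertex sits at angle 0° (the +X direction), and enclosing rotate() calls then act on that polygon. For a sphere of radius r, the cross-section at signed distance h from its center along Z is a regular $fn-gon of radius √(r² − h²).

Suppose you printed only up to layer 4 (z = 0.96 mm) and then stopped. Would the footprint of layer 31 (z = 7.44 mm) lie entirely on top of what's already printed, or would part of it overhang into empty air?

Compare the two slices. At z = 0.96: the r=4 sphere slices to a regular 24-gon of circumradius 2.600 (√(r²−h²) with h=3.04 from center) (area = (24/2)·2.600²·sin(360°/24) = 20.99 mm²); the cube at (-1, 1.5) is present — its section is the full 6.5×26 rectangle (area 169.00 mm²); the cone at (9.5, 8.5) (r1=8→r2=5) has section circumradius 7.925 here — a regular 24-gon (area = (24/2)·7.925²·sin(360°/24) = 195.08 mm²); Taking the first minus the rest: starting from the r=4 sphere (20.99 mm²), the 6.5×26 cube at (-1, 1.5) partially overlaps it — only the 2.62 mm² overlap (of its 169.00 mm²) is removed, clipping the outline; the cone at (9.5, 8.5) misses the remaining region (no effect) — area = 18.37 mm². At z = 7.44: the r=4 sphere slices to a regular 24-gon of circumradius 2.041 (√(r²−h²) with h=3.44 from center) (area = (24/2)·2.041²·sin(360°/24) = 12.94 mm²); the cube at (-1, 1.5) is present — its section is the full 6.5×26 rectangle (area 169.00 mm²); the cone at (9.5, 8.5): at t=0.375 of its height the radius interpolates to r₁+(r₂−r₁)t = 6.875, giving a regular 24-gon of that circumradius (area = (24/2)·6.875²·sin(360°/24) = 146.78 mm²); Taking the first minus the rest: starting from the r=4 sphere (12.94 mm²), the 6.5×26 cube at (-1, 1.5) partially overlaps it — only the 0.94 mm² overlap (of its 169.00 mm²) is removed, clipping the outline; the cone at (9.5, 8.5) misses the remaining region (no effect) — area = 12.00 mm². Checking containment: the cross-section at z = 7.44 is a subset of the cross-section at z = 0.96.

entirely on top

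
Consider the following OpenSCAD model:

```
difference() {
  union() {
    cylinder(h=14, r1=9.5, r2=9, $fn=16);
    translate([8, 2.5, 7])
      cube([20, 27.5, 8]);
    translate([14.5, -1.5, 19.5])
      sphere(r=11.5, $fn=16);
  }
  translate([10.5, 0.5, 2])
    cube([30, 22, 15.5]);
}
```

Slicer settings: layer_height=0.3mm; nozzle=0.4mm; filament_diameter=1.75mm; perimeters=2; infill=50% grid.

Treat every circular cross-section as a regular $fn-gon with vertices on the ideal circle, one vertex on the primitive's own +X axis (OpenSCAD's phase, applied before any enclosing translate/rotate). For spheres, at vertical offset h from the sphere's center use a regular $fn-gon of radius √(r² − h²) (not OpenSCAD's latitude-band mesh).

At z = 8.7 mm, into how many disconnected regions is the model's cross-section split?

2

At z = 8.7 mm: the cone (r1=9.5→r2=9) has section circumradius 9.189 here — a regular 16-gon; the cube at (8, 2.5) is present — its section is the full 20×27.5 rectangle; the r=11.5 sphere at (14.5, -1.5) contributes a regular 16-gon of circumradius √(11.5²−10.8²) = 3.951; Merging all regions: the regions partially overlap (shared area 0.78 mm²), so overlapping operands fuse into one piece — 2 connected regions; the 30×22 cube at (10.5, 0.5) contributes its full rectangle; Taking the first minus the rest: starting from the result so far, the 30×22 cube at (10.5, 0.5) partially overlaps it — only the 359.00 mm² overlap (of its 660.00 mm²) is removed, clipping the outline — 2 connected regions. The result has 2 disconnected regions.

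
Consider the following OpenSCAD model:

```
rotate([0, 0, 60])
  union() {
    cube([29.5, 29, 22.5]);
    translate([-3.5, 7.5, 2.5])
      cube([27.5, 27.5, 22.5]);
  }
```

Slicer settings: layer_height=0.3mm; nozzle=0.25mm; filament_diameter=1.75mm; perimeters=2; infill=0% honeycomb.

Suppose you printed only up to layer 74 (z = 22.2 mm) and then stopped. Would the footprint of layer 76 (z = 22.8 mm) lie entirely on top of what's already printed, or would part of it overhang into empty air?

Compare the two slices. At z = 22.2: the cube is present — its section is the full 29.5×29 rectangle (area 855.50 mm²); the 27.5×27.5 cube at (-3.5, 7.5) contributes its full rectangle (area 756.25 mm²); Merging all regions: the regions partially overlap — summed areas 1611.75 mm² minus the doubly-counted overlap 516.00 mm² gives 1095.75 mm² — area = 1095.75 mm²; (rotated 60° about Z; rotation is an isometry so areas/perimeters/island counts are preserved). At z = 22.8: the cube does not reach this height (z outside [0, 22.5]); the cube at (-3.5, 7.5) is present — its section is the full 27.5×27.5 rectangle (area 756.25 mm²); Taking the union: only the 27.5×27.5 cube at (-3.5, 7.5) is present, so the union is just that shape — area = 756.25 mm²; (whole slice rotated 60° about Z — lengths, areas and connectivity unchanged). Checking containment: the cross-section at z = 22.8 is a subset of the cross-section at z = 22.2.

entirely on top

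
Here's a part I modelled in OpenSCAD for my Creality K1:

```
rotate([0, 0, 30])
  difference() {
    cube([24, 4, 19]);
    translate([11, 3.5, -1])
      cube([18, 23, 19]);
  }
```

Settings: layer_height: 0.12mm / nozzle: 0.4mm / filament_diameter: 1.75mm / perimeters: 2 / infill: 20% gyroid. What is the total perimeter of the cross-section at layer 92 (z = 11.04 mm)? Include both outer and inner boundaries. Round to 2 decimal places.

56.00 mm

At z = 11.04 mm: the cube (footprint 24×4) is included at this height (perimeter 56.00 mm); the 18×23 cube at (11, 3.5) contributes its full rectangle (perimeter 82.00 mm); After the difference (first − rest): starting from the 24×4 cube, the 18×23 cube at (11, 3.5) partially overlaps it — only the 6.50 mm² overlap (of its 414.00 mm²) is removed, clipping the outline — boundary = 56.00 mm; (rotated 30° about Z; rotation is an isometry so areas/perimeters/island counts are preserved). Overall, the cross-section is a single solid region. Total boundary length (outer) = 56.00 mm.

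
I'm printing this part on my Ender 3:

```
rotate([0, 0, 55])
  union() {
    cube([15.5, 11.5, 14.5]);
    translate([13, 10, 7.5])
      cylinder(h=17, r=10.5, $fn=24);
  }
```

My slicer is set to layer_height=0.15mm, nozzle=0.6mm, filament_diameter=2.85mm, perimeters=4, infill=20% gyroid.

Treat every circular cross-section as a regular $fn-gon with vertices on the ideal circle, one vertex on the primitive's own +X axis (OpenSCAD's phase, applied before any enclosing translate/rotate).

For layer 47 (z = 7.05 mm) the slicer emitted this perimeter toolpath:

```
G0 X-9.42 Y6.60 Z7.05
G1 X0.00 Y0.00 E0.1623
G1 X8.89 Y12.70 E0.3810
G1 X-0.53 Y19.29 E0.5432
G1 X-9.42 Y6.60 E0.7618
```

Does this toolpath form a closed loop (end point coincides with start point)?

Start point (G0): (-9.42, 6.60). End point (last G1): the path returns to the start — closed.

yes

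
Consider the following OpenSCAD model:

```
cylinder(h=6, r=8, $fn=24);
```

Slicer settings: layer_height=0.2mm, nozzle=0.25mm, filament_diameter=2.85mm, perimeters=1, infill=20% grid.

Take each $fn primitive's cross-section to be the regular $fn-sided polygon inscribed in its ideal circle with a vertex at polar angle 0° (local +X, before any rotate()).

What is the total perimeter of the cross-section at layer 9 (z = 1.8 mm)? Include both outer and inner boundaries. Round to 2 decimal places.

50.12 mm

At z = 1.8 mm: the cylinder: section is a regular 24-gon, circumradius r=8 (perimeter = 2·24·8.000·sin(180°/24) = 50.12 mm). Overall, the cross-section is a single solid region. Total boundary length (outer) = 50.12 mm.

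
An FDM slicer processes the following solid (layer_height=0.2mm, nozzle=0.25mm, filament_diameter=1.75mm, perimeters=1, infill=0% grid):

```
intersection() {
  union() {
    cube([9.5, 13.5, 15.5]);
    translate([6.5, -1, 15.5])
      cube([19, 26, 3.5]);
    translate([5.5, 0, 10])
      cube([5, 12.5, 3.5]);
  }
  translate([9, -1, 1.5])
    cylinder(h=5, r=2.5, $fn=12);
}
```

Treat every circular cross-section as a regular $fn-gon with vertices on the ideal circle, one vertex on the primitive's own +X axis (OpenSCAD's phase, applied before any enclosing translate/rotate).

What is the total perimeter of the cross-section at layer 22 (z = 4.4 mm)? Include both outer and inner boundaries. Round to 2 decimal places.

7.46 mm

At z = 4.4 mm: the cube (footprint 9.5×13.5) is included at this height (perimeter 46.00 mm); the cube at (6.5, -1) is not intersected at this z (z outside [15.5, 19]); the cube at (5.5, 0) is not intersected at this z (z outside [10, 13.5]); Merging all regions: only the 9.5×13.5 cube is present, so the union is just that shape — boundary = 46.00 mm; the r=2.5 cylinder at (9, -1) contributes a regular 12-gon of circumradius 2.5 (perimeter = 2·12·2.500·sin(180°/12) = 15.53 mm); After intersecting: the r=2.5 cylinder at (9, -1) partially overlaps the result so far; clipping to the common part keeps 3.04 mm² — boundary = 7.46 mm. Overall, the cross-section is a single solid region. Total boundary length (outer) = 7.46 mm.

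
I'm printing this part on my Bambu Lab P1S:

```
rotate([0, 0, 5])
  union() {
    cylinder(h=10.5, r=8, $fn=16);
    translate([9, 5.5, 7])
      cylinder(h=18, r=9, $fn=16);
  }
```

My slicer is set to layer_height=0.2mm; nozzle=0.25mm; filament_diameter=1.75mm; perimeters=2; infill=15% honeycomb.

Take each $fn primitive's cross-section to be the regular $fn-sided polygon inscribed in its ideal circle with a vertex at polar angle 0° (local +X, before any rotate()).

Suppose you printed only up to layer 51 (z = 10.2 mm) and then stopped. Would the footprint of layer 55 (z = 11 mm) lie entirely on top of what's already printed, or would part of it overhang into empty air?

Compare the two slices. At z = 10.2: the r=8 cylinder gives a regular 16-gon of circumradius 8 (constant along its height) (area = (16/2)·8.000²·sin(360°/16) = 195.93 mm²); the r=9 cylinder at (9, 5.5) contributes a regular 16-gon of circumradius 9 (area = (16/2)·9.000²·sin(360°/16) = 247.98 mm²); Combining (union): the regions partially overlap — summed areas 443.91 mm² minus the doubly-counted overlap 56.43 mm² gives 387.48 mm² — area = 387.48 mm²; (rotated 5° about Z; rotation is an isometry so areas/perimeters/island counts are preserved). At z = 11: the cylinder does not reach this height (z outside [0, 10.5]); the cylinder at (9, 5.5): section is a regular 16-gon, circumradius r=9 (area = (16/2)·9.000²·sin(360°/16) = 247.98 mm²); Merging all regions: only the r=9 cylinder at (9, 5.5) is present, so the union is just that shape — area = 247.98 mm²; (rotated 5° about Z; rotation is an isometry so areas/perimeters/island counts are preserved). Checking containment: the cross-section at z = 11 is a subset of the cross-section at z = 10.2.

entirely on top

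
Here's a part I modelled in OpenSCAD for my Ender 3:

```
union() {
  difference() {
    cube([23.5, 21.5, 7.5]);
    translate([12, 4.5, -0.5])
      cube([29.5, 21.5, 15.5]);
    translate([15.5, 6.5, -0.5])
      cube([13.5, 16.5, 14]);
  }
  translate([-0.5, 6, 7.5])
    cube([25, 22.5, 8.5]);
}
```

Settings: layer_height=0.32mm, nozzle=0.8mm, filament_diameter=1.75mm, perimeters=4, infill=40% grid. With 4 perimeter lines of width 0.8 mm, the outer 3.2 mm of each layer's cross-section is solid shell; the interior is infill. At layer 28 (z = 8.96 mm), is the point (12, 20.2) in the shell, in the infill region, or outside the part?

infill

At z = 8.96 mm: the cube is absent (z outside [0, 7.5]); the 29.5×21.5 cube at (12, 4.5) contributes its full rectangle; the cube at (15.5, 6.5) (footprint 13.5×16.5) is included at this height; Subtracting the remaining from the first: the first operand is absent here, so nothing remains; the cube at (-0.5, 6) is present — its section is the full 25×22.5 rectangle; Combining (union): only the 25×22.5 cube at (-0.5, 6) is present, so the union is just that shape — 1 connected region. Overall, the cross-section is a single solid region. The nearest boundary edge runs (24.50, 28.50)→(-0.50, 28.50); distance from the point to it = 8.30 mm. The point is inside the cross-section and 8.30 mm from the nearest boundary — more than the 3.2 mm shell width (4 × 0.8), so it's in the infill interior.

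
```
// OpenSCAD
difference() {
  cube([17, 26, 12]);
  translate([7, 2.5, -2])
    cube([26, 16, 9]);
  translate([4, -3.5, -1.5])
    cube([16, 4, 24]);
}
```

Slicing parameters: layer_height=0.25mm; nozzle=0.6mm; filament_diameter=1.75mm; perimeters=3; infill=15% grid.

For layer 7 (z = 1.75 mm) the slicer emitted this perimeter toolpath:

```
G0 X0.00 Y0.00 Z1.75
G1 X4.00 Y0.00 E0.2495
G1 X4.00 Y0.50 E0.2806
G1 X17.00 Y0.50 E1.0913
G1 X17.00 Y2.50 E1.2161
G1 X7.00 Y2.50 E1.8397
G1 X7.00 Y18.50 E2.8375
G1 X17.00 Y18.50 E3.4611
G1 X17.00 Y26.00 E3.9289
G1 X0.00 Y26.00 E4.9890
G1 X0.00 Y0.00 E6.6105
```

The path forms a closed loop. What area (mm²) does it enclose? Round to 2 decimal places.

Apply the shoelace formula to the sequence of (X, Y) vertices; enclosed area = 275.50 mm².

275.50 mm²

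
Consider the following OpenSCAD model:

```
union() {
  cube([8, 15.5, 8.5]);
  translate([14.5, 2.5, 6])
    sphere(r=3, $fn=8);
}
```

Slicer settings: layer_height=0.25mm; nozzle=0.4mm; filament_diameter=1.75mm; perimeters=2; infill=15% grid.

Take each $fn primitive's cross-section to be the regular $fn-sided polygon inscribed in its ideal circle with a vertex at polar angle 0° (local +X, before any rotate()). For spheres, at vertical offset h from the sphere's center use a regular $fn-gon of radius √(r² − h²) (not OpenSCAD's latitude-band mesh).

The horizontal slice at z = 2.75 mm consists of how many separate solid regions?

1

At z = 2.75 mm: the cube (footprint 8×15.5) is included at this height; the sphere at (14.5, 2.5) is not intersected at this z (|z−center|=3.250 > r=3); Merging all regions: only the 8×15.5 cube is present, so the union is just that shape — 1 connected region. The result has 1 disconnected region.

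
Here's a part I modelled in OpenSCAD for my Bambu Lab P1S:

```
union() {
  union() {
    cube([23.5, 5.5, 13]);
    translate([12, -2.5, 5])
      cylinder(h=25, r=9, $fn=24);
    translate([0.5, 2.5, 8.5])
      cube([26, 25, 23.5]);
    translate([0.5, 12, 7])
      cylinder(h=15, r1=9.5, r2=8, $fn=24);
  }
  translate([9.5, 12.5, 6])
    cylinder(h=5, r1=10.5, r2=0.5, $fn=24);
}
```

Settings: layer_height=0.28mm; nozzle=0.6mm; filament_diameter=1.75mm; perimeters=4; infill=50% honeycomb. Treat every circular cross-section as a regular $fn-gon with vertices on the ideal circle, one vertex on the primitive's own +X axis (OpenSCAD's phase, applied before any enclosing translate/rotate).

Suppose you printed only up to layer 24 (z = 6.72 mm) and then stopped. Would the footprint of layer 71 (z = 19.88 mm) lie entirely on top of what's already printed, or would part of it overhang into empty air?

Compare the two slices. At z = 6.72: the cube is present — its section is the full 23.5×5.5 rectangle (area 129.25 mm²); the r=9 cylinder at (12, -2.5) contributes a regular 24-gon of circumradius 9 (area = (24/2)·9.000²·sin(360°/24) = 251.57 mm²); the cube at (0.5, 2.5) is absent (z outside [8.5, 32]); the cone at (0.5, 12) is absent (z outside [7, 22]); Taking the union: the regions partially overlap — summed areas 380.82 mm² minus the doubly-counted overlap 76.51 mm² gives 304.31 mm² — area = 304.31 mm²; the cone at (9.5, 12.5) contributes a regular 24-gon of circumradius 9.060 (interpolated between r1=10.5 and r2=0.5 at t=0.144) (area = (24/2)·9.060²·sin(360°/24) = 254.94 mm²); Combining (union): the regions partially overlap — summed areas 559.25 mm² minus the doubly-counted overlap 20.55 mm² gives 538.70 mm² — area = 538.70 mm². At z = 19.88: the cube is absent (z outside [0, 13]); the cylinder at (12, -2.5): section is a regular 24-gon, circumradius r=9 (area = (24/2)·9.000²·sin(360°/24) = 251.57 mm²); the 26×25 cube at (0.5, 2.5) contributes its full rectangle (area 650.00 mm²); the cone at (0.5, 12) contributes a regular 24-gon of circumradius 8.212 (interpolated between r1=9.5 and r2=8 at t=0.859) (area = (24/2)·8.212²·sin(360°/24) = 209.45 mm²); Combining (union): the regions partially overlap — summed areas 1111.02 mm² minus the doubly-counted overlap 145.90 mm² gives 965.11 mm² — area = 965.11 mm²; the cone at (9.5, 12.5) is absent (z outside [6, 11]); Combining (union): only the result so far is present, so the union is just that shape — area = 965.11 mm². Checking containment: at z = 19.88 the cross-section extends beyond the z = 6.72 cross-section by about 445.39 mm².

part overhangs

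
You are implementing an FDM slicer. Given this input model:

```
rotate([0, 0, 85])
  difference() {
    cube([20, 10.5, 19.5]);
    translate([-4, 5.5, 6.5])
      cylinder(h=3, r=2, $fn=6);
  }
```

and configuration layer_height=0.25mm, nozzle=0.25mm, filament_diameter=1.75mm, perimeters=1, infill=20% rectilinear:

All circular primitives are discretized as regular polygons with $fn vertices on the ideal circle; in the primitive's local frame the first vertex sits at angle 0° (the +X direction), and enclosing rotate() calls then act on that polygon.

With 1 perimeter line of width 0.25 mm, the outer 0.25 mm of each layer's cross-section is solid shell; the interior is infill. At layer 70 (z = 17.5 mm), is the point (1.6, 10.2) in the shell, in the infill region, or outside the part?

outside

At z = 17.5 mm: the cube is present — its section is the full 20×10.5 rectangle; the cylinder at (-4, 5.5) does not reach this height (z outside [6.5, 9.5]); Subtracting the remaining from the first: none of the subtracted shapes is present at this height, so the 20×10.5 cube is unchanged — 1 connected region; (whole slice rotated 85° about Z — lengths, areas and connectivity unchanged). Overall, the cross-section is a single solid region. Undo the 85° rotation: the query point maps to (10.301, -0.705) in the un-rotated model frame. The nearest boundary edge runs (0.00, 0.00)→(20.00, 0.00); distance from the point to it = 0.70 mm. The point is not inside any of the regions above, so it lies outside the cross-section (0.70 mm from the nearest boundary).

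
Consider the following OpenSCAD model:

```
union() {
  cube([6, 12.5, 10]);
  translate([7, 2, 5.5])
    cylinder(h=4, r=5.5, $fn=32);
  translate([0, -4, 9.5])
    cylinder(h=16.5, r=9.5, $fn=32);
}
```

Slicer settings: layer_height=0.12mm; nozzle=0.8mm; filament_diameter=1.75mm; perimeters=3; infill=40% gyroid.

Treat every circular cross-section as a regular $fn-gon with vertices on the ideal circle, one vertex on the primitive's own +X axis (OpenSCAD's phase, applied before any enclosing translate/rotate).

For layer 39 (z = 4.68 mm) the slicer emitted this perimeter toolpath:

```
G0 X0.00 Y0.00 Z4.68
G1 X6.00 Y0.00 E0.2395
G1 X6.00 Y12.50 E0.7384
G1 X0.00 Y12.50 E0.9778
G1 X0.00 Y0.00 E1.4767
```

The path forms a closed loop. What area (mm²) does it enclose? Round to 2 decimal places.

75.00 mm²

Apply the shoelace formula to the sequence of (X, Y) vertices; enclosed area = 75.00 mm².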